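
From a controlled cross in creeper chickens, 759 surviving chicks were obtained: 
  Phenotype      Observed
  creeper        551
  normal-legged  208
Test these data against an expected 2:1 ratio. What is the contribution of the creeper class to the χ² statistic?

4.002

Under the 2:1 hypothesis (Σ ratio = 3, N = 759):
  creeper: 759 × 2/3 = 506
  normal-legged: 759 × 1/3 = 253
Contribution of creeper: (551 − 506)² / 506 = 4.0020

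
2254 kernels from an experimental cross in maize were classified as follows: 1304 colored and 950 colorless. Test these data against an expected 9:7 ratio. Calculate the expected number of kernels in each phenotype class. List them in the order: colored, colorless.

1267.875, 986.125

Total ratio parts = 16. Expected numbers out of 2254:
  colored: 2254 × 9/16 = 1267.875
  colorless: 2254 × 7/16 = 986.125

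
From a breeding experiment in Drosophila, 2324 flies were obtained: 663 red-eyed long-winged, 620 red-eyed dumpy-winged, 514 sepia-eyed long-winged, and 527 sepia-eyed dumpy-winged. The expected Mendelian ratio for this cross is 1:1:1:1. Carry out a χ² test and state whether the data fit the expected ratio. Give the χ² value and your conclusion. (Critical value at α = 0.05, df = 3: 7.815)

26.936; not consistent

The 1:1:1:1 ratio has 4 parts, so with N = 2324 the expected counts are:
  red-eyed long-winged: 2324 × 1/4 = 581
  red-eyed dumpy-winged: 2324 × 1/4 = 581
  sepia-eyed long-winged: 2324 × 1/4 = 581
  sepia-eyed dumpy-winged: 2324 × 1/4 = 581
χ² = Σ (O − E)² / E
  red-eyed long-winged: (663 − 581)² / 581 = 11.5731
  red-eyed dumpy-winged: (620 − 581)² / 581 = 2.6179
  sepia-eyed long-winged: (514 − 581)² / 581 = 7.7263
  sepia-eyed dumpy-winged: (527 − 581)² / 581 = 5.0189
χ² = 11.5731 + 2.6179 + 7.7263 + 5.0189 = 26.9362 ≈ 26.936
Degrees of freedom = 4 − 1 = 3; critical value at α = 0.05 is 7.815.
Since 26.936 > 7.815, we reject the null hypothesis — the data do not fit the 1:1:1:1 ratio.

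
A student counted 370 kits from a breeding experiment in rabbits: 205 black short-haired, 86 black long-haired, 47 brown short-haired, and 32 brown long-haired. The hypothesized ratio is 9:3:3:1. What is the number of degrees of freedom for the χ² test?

A goodness-of-fit test with 4 phenotype classes has df = 4 − 1 = 3.

3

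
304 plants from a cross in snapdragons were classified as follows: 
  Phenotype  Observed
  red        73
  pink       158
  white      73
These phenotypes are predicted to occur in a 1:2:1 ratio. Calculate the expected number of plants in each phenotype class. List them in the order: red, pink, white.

Under the 1:2:1 hypothesis (Σ ratio = 4, N = 304):
  red: 304 × 1/4 = 76
  pink: 304 × 2/4 = 152
  white: 304 × 1/4 = 76

76, 152, 76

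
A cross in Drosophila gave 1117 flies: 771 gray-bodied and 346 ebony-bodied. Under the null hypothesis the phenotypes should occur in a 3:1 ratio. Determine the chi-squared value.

Expected counts for N = 1117 under a 3:1 ratio (total parts = 4):
  gray-bodied: 1117 × 3/4 = 837.75
  ebony-bodied: 1117 × 1/4 = 279.25
χ² = Σ (O − E)² / E
  gray-bodied: (771 − 837.75)² / 837.75 = 5.3185
  ebony-bodied: (346 − 279.25)² / 279.25 = 15.9555
χ² = 5.3185 + 15.9555 = 21.274

21.274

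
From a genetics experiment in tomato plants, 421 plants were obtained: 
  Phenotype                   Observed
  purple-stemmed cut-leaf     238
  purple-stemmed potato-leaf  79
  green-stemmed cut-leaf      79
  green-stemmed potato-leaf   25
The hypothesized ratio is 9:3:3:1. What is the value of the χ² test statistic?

0.072

Total ratio parts = 16. Expected numbers out of 421:
  purple-stemmed cut-leaf: 421 × 9/16 = 236.8125
  purple-stemmed potato-leaf: 421 × 3/16 = 78.9375
  green-stemmed cut-leaf: 421 × 3/16 = 78.9375
  green-stemmed potato-leaf: 421 × 1/16 = 26.3125
χ² = Σ (O − E)² / E
  purple-stemmed cut-leaf: (238 − 236.8125)² / 236.8125 = 0.0060
  purple-stemmed potato-leaf: (79 − 78.9375)² / 78.9375 = 0.0000
  green-stemmed cut-leaf: (79 − 78.9375)² / 78.9375 = 0.0000
  green-stemmed potato-leaf: (25 − 26.3125)² / 26.3125 = 0.0655
χ² = 0.0060 + 0.0000 + 0.0000 + 0.0655 = 0.0715 ≈ 0.072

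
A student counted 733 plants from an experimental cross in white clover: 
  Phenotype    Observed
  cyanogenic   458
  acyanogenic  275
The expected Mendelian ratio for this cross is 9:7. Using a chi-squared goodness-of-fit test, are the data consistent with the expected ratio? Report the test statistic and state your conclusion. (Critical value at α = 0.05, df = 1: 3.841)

Total ratio parts = 16. Expected numbers out of 733:
  cyanogenic: 733 × 9/16 = 412.3125
  acyanogenic: 733 × 7/16 = 320.6875
χ² = Σ (O − E)² / E
  cyanogenic: (458 − 412.3125)² / 412.3125 = 5.0625
  acyanogenic: (275 − 320.6875)² / 320.6875 = 6.5090
χ² = 5.0625 + 6.5090 = 11.5715 ≈ 11.572
Degrees of freedom = 2 − 1 = 1; critical value at α = 0.05 is 3.841.
Since 11.572 > 3.841, we reject the null hypothesis — the data do not fit the 9:7 ratio.

11.572; not consistent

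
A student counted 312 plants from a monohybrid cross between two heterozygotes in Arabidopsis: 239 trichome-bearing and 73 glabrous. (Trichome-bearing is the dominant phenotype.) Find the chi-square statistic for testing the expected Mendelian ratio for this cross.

0.427

For a monohybrid cross between heterozygotes with complete dominance, the expected phenotypic ratio is 3:1.
Under the 3:1 hypothesis (Σ ratio = 4, N = 312):
  trichome-bearing: 312 × 3/4 = 234
  glabrous: 312 × 1/4 = 78
χ² = Σ (O − E)² / E
  trichome-bearing: (239 − 234)² / 234 = 0.1068
  glabrous: (73 − 78)² / 78 = 0.3205
χ² = 0.1068 + 0.3205 = 0.4273 ≈ 0.427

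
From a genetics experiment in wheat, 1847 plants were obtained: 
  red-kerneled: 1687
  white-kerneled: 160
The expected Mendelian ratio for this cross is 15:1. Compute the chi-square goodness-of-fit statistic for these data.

18.349

The 15:1 ratio has 16 parts, so with N = 1847 the expected counts are:
  red-kerneled: 1847 × 15/16 = 1731.5625
  white-kerneled: 1847 × 1/16 = 115.4375
χ² = Σ (O − E)² / E
  red-kerneled: (1687 − 1731.5625)² / 1731.5625 = 1.1468
  white-kerneled: (160 − 115.4375)² / 115.4375 = 17.2025
χ² = 1.1468 + 17.2025 = 18.3493 ≈ 18.349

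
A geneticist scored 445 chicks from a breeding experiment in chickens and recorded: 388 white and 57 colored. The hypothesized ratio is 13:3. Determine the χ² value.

10.310

Under the 13:3 hypothesis (Σ ratio = 16, N = 445):
  white: 445 × 13/16 = 361.5625
  colored: 445 × 3/16 = 83.4375
χ² = Σ (O − E)² / E
  white: (388 − 361.5625)² / 361.5625 = 1.9331
  colored: (57 − 83.4375)² / 83.4375 = 8.3768
χ² = 1.9331 + 8.3768 = 10.3099 ≈ 10.310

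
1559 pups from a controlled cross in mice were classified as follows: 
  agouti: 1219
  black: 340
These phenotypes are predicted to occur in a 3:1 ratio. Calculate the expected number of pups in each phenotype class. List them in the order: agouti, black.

1169.25, 389.75

Total ratio parts = 4. Expected numbers out of 1559:
  agouti: 1559 × 3/4 = 1169.25
  black: 1559 × 1/4 = 389.75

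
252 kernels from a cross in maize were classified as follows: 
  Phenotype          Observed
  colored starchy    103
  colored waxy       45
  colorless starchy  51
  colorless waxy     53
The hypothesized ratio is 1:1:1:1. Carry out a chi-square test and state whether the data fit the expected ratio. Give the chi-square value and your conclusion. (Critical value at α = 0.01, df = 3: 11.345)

Total ratio parts = 4. Expected numbers out of 252:
  colored starchy: 252 × 1/4 = 63
  colored waxy: 252 × 1/4 = 63
  colorless starchy: 252 × 1/4 = 63
  colorless waxy: 252 × 1/4 = 63
χ² = Σ (O − E)² / E
  colored starchy: (103 − 63)² / 63 = 25.3968
  colored waxy: (45 − 63)² / 63 = 5.1429
  colorless starchy: (51 − 63)² / 63 = 2.2857
  colorless waxy: (53 − 63)² / 63 = 1.5873
χ² = 25.3968 + 5.1429 + 2.2857 + 1.5873 = 34.4127 ≈ 34.413
Degrees of freedom = 4 − 1 = 3; critical value at α = 0.01 is 11.345.
Since 34.413 > 11.345, we reject the null hypothesis — the data do not fit the 1:1:1:1 ratio.

34.413; not consistent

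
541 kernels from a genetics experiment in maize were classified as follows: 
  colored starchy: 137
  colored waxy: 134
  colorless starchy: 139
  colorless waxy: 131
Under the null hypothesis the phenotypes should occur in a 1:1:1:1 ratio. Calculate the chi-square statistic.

Total ratio parts = 4. Expected numbers out of 541:
  colored starchy: 541 × 1/4 = 135.25
  colored waxy: 541 × 1/4 = 135.25
  colorless starchy: 541 × 1/4 = 135.25
  colorless waxy: 541 × 1/4 = 135.25
χ² = Σ (O − E)² / E
  colored starchy: (137 − 135.25)² / 135.25 = 0.0226
  colored waxy: (134 − 135.25)² / 135.25 = 0.0116
  colorless starchy: (139 − 135.25)² / 135.25 = 0.1040
  colorless waxy: (131 − 135.25)² / 135.25 = 0.1335
χ² = 0.0226 + 0.0116 + 0.1040 + 0.1335 = 0.2717 ≈ 0.272

0.272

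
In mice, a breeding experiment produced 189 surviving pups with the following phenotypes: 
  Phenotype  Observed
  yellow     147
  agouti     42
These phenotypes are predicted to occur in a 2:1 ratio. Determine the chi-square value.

Under the 2:1 hypothesis (Σ ratio = 3, N = 189):
  yellow: 189 × 2/3 = 126
  agouti: 189 × 1/3 = 63
χ² = Σ (O − E)² / E
  yellow: (147 − 126)² / 126 = 3.5000
  agouti: (42 − 63)² / 63 = 7.0000
χ² = 3.5000 + 7.0000 = 10.500

10.500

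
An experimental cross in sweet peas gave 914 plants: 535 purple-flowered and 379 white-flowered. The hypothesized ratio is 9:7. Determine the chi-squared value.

Total ratio parts = 16. Expected numbers out of 914:
  purple-flowered: 914 × 9/16 = 514.125
  white-flowered: 914 × 7/16 = 399.875
χ² = Σ (O − E)² / E
  purple-flowered: (535 − 514.125)² / 514.125 = 0.8476
  white-flowered: (379 − 399.875)² / 399.875 = 1.0898
χ² = 0.8476 + 1.0898 = 1.9374 ≈ 1.937

1.937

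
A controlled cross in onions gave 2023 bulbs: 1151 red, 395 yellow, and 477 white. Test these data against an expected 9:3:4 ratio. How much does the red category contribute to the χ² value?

Under the 9:3:4 hypothesis (Σ ratio = 16, N = 2023):
  red: 2023 × 9/16 = 1137.9375
  yellow: 2023 × 3/16 = 379.3125
  white: 2023 × 4/16 = 505.75
Contribution of red: (1151 − 1137.9375)² / 1137.9375 = 0.1499

0.150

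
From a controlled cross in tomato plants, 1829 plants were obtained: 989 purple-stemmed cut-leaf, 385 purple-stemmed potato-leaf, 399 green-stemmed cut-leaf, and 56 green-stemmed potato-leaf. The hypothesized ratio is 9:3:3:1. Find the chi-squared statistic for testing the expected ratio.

45.611

The 9:3:3:1 ratio has 16 parts, so with N = 1829 the expected counts are:
  purple-stemmed cut-leaf: 1829 × 9/16 = 1028.8125
  purple-stemmed potato-leaf: 1829 × 3/16 = 342.9375
  green-stemmed cut-leaf: 1829 × 3/16 = 342.9375
  green-stemmed potato-leaf: 1829 × 1/16 = 114.3125
χ² = Σ (O − E)² / E
  purple-stemmed cut-leaf: (989 − 1028.8125)² / 1028.8125 = 1.5406
  purple-stemmed potato-leaf: (385 − 342.9375)² / 342.9375 = 5.1591
  green-stemmed cut-leaf: (399 − 342.9375)² / 342.9375 = 9.1649
  green-stemmed potato-leaf: (56 − 114.3125)² / 114.3125 = 29.7461
χ² = 1.5406 + 5.1591 + 9.1649 + 29.7461 = 45.6107 ≈ 45.611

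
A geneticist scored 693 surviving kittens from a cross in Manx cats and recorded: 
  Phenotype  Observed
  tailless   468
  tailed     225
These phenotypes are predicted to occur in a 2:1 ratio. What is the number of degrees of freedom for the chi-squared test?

A goodness-of-fit test with 2 phenotype classes has df = 2 − 1 = 1.

1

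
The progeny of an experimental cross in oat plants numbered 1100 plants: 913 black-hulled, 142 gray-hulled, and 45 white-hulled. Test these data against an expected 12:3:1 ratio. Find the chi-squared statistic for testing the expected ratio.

37.606

Total ratio parts = 16. Expected numbers out of 1100:
  black-hulled: 1100 × 12/16 = 825
  gray-hulled: 1100 × 3/16 = 206.25
  white-hulled: 1100 × 1/16 = 68.75
χ² = Σ (O − E)² / E
  black-hulled: (913 − 825)² / 825 = 9.3867
  gray-hulled: (142 − 206.25)² / 206.25 = 20.0148
  white-hulled: (45 − 68.75)² / 68.75 = 8.2045
χ² = 9.3867 + 20.0148 + 8.2045 = 37.606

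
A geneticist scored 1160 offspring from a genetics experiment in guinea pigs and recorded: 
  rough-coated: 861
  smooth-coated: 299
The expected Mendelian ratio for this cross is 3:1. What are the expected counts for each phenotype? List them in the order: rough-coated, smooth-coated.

Under the 3:1 hypothesis (Σ ratio = 4, N = 1160):
  rough-coated: 1160 × 3/4 = 870
  smooth-coated: 1160 × 1/4 = 290

870, 290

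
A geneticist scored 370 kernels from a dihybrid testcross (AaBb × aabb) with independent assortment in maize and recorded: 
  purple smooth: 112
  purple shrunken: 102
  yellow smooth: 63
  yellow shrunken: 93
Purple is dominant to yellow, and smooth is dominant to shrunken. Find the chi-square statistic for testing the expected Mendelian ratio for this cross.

14.497

A dihybrid testcross with independent assortment gives a 1:1:1:1 ratio.
Under the 1:1:1:1 hypothesis (Σ ratio = 4, N = 370):
  purple smooth: 370 × 1/4 = 92.5
  purple shrunken: 370 × 1/4 = 92.5
  yellow smooth: 370 × 1/4 = 92.5
  yellow shrunken: 370 × 1/4 = 92.5
χ² = Σ (O − E)² / E
  purple smooth: (112 − 92.5)² / 92.5 = 4.1108
  purple shrunken: (102 − 92.5)² / 92.5 = 0.9757
  yellow smooth: (63 − 92.5)² / 92.5 = 9.4081
  yellow shrunken: (93 − 92.5)² / 92.5 = 0.0027
χ² = 4.1108 + 0.9757 + 9.4081 + 0.0027 = 14.4973 ≈ 14.497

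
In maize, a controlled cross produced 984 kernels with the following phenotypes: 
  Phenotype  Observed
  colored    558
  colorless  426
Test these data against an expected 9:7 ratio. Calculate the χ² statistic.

0.084

Total ratio parts = 16. Expected numbers out of 984:
  colored: 984 × 9/16 = 553.5
  colorless: 984 × 7/16 = 430.5
χ² = Σ (O − E)² / E
  colored: (558 − 553.5)² / 553.5 = 0.0366
  colorless: (426 − 430.5)² / 430.5 = 0.0470
χ² = 0.0366 + 0.0470 = 0.0836 ≈ 0.084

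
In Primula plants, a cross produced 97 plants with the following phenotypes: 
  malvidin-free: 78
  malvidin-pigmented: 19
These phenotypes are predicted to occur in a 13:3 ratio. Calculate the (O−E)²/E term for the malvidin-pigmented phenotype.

0.036

Expected counts for N = 97 under a 13:3 ratio (total parts = 16):
  malvidin-free: 97 × 13/16 = 78.8125
  malvidin-pigmented: 97 × 3/16 = 18.1875
Contribution of malvidin-pigmented: (19 − 18.1875)² / 18.1875 = 0.0363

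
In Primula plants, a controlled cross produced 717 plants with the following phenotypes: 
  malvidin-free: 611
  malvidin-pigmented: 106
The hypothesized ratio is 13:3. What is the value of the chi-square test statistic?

Total ratio parts = 16. Expected numbers out of 717:
  malvidin-free: 717 × 13/16 = 582.5625
  malvidin-pigmented: 717 × 3/16 = 134.4375
χ² = Σ (O − E)² / E
  malvidin-free: (611 − 582.5625)² / 582.5625 = 1.3882
  malvidin-pigmented: (106 − 134.4375)² / 134.4375 = 6.0154
χ² = 1.3882 + 6.0154 = 7.4036 ≈ 7.404

7.404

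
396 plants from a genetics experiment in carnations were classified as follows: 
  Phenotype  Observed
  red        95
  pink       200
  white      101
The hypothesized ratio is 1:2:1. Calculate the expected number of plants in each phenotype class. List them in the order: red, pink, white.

The 1:2:1 ratio has 4 parts, so with N = 396 the expected counts are:
  red: 396 × 1/4 = 99
  pink: 396 × 2/4 = 198
  white: 396 × 1/4 = 99

99, 198, 99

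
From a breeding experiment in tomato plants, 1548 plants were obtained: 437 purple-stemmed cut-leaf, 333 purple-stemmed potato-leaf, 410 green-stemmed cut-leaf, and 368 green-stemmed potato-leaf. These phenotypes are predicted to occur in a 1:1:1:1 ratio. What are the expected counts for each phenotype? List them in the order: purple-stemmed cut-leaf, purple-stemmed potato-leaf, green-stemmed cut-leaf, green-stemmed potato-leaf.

387, 387, 387, 387

The 1:1:1:1 ratio has 4 parts, so with N = 1548 the expected counts are:
  purple-stemmed cut-leaf: 1548 × 1/4 = 387
  purple-stemmed potato-leaf: 1548 × 1/4 = 387
  green-stemmed cut-leaf: 1548 × 1/4 = 387
  green-stemmed potato-leaf: 1548 × 1/4 = 387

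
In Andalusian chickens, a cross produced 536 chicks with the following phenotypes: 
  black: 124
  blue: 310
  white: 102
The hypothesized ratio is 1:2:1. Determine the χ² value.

14.970

Total ratio parts = 4. Expected numbers out of 536:
  black: 536 × 1/4 = 134
  blue: 536 × 2/4 = 268
  white: 536 × 1/4 = 134
χ² = Σ (O − E)² / E
  black: (124 − 134)² / 134 = 0.7463
  blue: (310 − 268)² / 268 = 6.5821
  white: (102 − 134)² / 134 = 7.6418
χ² = 0.7463 + 6.5821 + 7.6418 = 14.9702 ≈ 14.970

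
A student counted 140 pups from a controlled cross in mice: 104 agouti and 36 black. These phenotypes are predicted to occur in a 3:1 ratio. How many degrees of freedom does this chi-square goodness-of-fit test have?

A goodness-of-fit test with 2 phenotype classes has df = 2 − 1 = 1.

1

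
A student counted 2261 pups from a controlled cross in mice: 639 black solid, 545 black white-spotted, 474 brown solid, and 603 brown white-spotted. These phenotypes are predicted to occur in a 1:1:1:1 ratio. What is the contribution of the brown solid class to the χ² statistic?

Total ratio parts = 4. Expected numbers out of 2261:
  black solid: 2261 × 1/4 = 565.25
  black white-spotted: 2261 × 1/4 = 565.25
  brown solid: 2261 × 1/4 = 565.25
  brown white-spotted: 2261 × 1/4 = 565.25
Contribution of brown solid: (474 − 565.25)² / 565.25 = 14.7308

14.731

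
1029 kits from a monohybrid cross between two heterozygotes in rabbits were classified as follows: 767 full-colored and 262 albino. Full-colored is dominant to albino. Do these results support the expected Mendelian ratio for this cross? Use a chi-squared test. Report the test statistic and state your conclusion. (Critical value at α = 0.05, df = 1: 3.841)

0.117; consistent

For a monohybrid cross between heterozygotes with complete dominance, the expected phenotypic ratio is 3:1.
Expected counts for N = 1029 under a 3:1 ratio (total parts = 4):
  full-colored: 1029 × 3/4 = 771.75
  albino: 1029 × 1/4 = 257.25
χ² = Σ (O − E)² / E
  full-colored: (767 − 771.75)² / 771.75 = 0.0292
  albino: (262 − 257.25)² / 257.25 = 0.0877
χ² = 0.0292 + 0.0877 = 0.1169 ≈ 0.117
Degrees of freedom = 2 − 1 = 1; critical value at α = 0.05 is 3.841.
Since 0.117 < 3.841, we fail to reject the null hypothesis — the data are consistent with the 3:1 ratio.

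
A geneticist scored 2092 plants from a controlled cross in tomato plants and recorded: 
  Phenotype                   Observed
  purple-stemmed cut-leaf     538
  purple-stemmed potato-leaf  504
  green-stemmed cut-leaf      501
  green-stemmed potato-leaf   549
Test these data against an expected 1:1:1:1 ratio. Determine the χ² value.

Under the 1:1:1:1 hypothesis (Σ ratio = 4, N = 2092):
  purple-stemmed cut-leaf: 2092 × 1/4 = 523
  purple-stemmed potato-leaf: 2092 × 1/4 = 523
  green-stemmed cut-leaf: 2092 × 1/4 = 523
  green-stemmed potato-leaf: 2092 × 1/4 = 523
χ² = Σ (O − E)² / E
  purple-stemmed cut-leaf: (538 − 523)² / 523 = 0.4302
  purple-stemmed potato-leaf: (504 − 523)² / 523 = 0.6902
  green-stemmed cut-leaf: (501 − 523)² / 523 = 0.9254
  green-stemmed potato-leaf: (549 − 523)² / 523 = 1.2925
χ² = 0.4302 + 0.6902 + 0.9254 + 1.2925 = 3.3383 ≈ 3.338

3.338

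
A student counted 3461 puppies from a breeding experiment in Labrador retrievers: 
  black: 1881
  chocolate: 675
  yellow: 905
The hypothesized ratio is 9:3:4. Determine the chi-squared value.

The 9:3:4 ratio has 16 parts, so with N = 3461 the expected counts are:
  black: 3461 × 9/16 = 1946.8125
  chocolate: 3461 × 3/16 = 648.9375
  yellow: 3461 × 4/16 = 865.25
χ² = Σ (O − E)² / E
  black: (1881 − 1946.8125)² / 1946.8125 = 2.2248
  chocolate: (675 − 648.9375)² / 648.9375 = 1.0467
  yellow: (905 − 865.25)² / 865.25 = 1.8261
χ² = 2.2248 + 1.0467 + 1.8261 = 5.0976 ≈ 5.098

5.098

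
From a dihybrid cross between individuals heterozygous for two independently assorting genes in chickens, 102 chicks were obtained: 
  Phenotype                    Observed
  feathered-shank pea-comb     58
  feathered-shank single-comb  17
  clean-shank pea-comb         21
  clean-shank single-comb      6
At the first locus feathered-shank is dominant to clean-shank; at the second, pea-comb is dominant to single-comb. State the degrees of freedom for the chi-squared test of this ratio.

A dihybrid F₂ with independent assortment and complete dominance at both loci gives a 9:3:3:1 phenotypic ratio.
A goodness-of-fit test with 4 phenotype classes has df = 4 − 1 = 3.

3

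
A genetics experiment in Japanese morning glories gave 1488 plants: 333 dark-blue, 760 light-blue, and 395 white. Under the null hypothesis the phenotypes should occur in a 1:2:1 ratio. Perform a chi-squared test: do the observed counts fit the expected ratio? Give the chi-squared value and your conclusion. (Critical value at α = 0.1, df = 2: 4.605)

Total ratio parts = 4. Expected numbers out of 1488:
  dark-blue: 1488 × 1/4 = 372
  light-blue: 1488 × 2/4 = 744
  white: 1488 × 1/4 = 372
χ² = Σ (O − E)² / E
  dark-blue: (333 − 372)² / 372 = 4.0887
  light-blue: (760 − 744)² / 744 = 0.3441
  white: (395 − 372)² / 372 = 1.4220
χ² = 4.0887 + 0.3441 + 1.4220 = 5.8548 ≈ 5.855
Degrees of freedom = 3 − 1 = 2; critical value at α = 0.1 is 4.605.
Since 5.855 > 4.605, we reject the null hypothesis — the data do not fit the 1:2:1 ratio.

5.855; not consistent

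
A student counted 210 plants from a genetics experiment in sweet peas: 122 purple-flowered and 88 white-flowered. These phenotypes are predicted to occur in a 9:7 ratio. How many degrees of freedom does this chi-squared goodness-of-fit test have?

A goodness-of-fit test with 2 phenotype classes has df = 2 − 1 = 1.

1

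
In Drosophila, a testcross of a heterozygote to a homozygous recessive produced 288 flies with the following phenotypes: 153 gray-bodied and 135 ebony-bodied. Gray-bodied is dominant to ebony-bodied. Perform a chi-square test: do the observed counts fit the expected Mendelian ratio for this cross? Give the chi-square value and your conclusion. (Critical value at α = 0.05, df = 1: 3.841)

A testcross of a heterozygote (Aa × aa) gives a 1:1 phenotypic ratio.
Under the 1:1 hypothesis (Σ ratio = 2, N = 288):
  gray-bodied: 288 × 1/2 = 144
  ebony-bodied: 288 × 1/2 = 144
χ² = Σ (O − E)² / E
  gray-bodied: (153 − 144)² / 144 = 0.5625
  ebony-bodied: (135 − 144)² / 144 = 0.5625
χ² = 0.5625 + 0.5625 = 1.125
Degrees of freedom = 2 − 1 = 1; critical value at α = 0.05 is 3.841.
Since 1.125 < 3.841, we fail to reject the null hypothesis — the data are consistent with the 1:1 ratio.

1.125; consistent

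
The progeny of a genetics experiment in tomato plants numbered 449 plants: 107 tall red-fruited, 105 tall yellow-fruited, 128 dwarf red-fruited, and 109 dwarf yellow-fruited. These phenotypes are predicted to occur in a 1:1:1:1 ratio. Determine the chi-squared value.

Total ratio parts = 4. Expected numbers out of 449:
  tall red-fruited: 449 × 1/4 = 112.25
  tall yellow-fruited: 449 × 1/4 = 112.25
  dwarf red-fruited: 449 × 1/4 = 112.25
  dwarf yellow-fruited: 449 × 1/4 = 112.25
χ² = Σ (O − E)² / E
  tall red-fruited: (107 − 112.25)² / 112.25 = 0.2455
  tall yellow-fruited: (105 − 112.25)² / 112.25 = 0.4683
  dwarf red-fruited: (128 − 112.25)² / 112.25 = 2.2099
  dwarf yellow-fruited: (109 − 112.25)² / 112.25 = 0.0941
χ² = 0.2455 + 0.4683 + 2.2099 + 0.0941 = 3.0178 ≈ 3.018

3.018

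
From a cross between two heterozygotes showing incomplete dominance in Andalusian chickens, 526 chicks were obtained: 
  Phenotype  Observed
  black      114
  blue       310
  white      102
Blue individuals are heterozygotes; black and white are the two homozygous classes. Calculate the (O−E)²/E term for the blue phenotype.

With incomplete dominance, a heterozygote × heterozygote cross gives a 1:2:1 phenotypic ratio.
Expected counts for N = 526 under a 1:2:1 ratio (total parts = 4):
  black: 526 × 1/4 = 131.5
  blue: 526 × 2/4 = 263
  white: 526 × 1/4 = 131.5
Contribution of blue: (310 − 263)² / 263 = 8.3992

8.399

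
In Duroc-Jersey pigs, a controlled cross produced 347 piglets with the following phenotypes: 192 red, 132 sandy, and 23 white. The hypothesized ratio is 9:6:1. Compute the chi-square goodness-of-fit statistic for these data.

Under the 9:6:1 hypothesis (Σ ratio = 16, N = 347):
  red: 347 × 9/16 = 195.1875
  sandy: 347 × 6/16 = 130.125
  white: 347 × 1/16 = 21.6875
χ² = Σ (O − E)² / E
  red: (192 − 195.1875)² / 195.1875 = 0.0521
  sandy: (132 − 130.125)² / 130.125 = 0.0270
  white: (23 − 21.6875)² / 21.6875 = 0.0794
χ² = 0.0521 + 0.0270 + 0.0794 = 0.1585 ≈ 0.159

0.159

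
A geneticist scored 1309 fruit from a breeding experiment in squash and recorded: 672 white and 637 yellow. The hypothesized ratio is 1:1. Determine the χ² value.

0.936

Total ratio parts = 2. Expected numbers out of 1309:
  white: 1309 × 1/2 = 654.5
  yellow: 1309 × 1/2 = 654.5
χ² = Σ (O − E)² / E
  white: (672 − 654.5)² / 654.5 = 0.4679
  yellow: (637 − 654.5)² / 654.5 = 0.4679
χ² = 0.4679 + 0.4679 = 0.9358 ≈ 0.936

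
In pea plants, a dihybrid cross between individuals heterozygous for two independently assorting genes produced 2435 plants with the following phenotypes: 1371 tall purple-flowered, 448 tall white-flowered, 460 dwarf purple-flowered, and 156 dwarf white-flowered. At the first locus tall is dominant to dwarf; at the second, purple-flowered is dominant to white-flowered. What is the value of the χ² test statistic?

A dihybrid F₂ with independent assortment and complete dominance at both loci gives a 9:3:3:1 phenotypic ratio.
The 9:3:3:1 ratio has 16 parts, so with N = 2435 the expected counts are:
  tall purple-flowered: 2435 × 9/16 = 1369.6875
  tall white-flowered: 2435 × 3/16 = 456.5625
  dwarf purple-flowered: 2435 × 3/16 = 456.5625
  dwarf white-flowered: 2435 × 1/16 = 152.1875
χ² = Σ (O − E)² / E
  tall purple-flowered: (1371 − 1369.6875)² / 1369.6875 = 0.0013
  tall white-flowered: (448 − 456.5625)² / 456.5625 = 0.1606
  dwarf purple-flowered: (460 − 456.5625)² / 456.5625 = 0.0259
  dwarf white-flowered: (156 − 152.1875)² / 152.1875 = 0.0955
χ² = 0.0013 + 0.1606 + 0.0259 + 0.0955 = 0.2833 ≈ 0.283

0.283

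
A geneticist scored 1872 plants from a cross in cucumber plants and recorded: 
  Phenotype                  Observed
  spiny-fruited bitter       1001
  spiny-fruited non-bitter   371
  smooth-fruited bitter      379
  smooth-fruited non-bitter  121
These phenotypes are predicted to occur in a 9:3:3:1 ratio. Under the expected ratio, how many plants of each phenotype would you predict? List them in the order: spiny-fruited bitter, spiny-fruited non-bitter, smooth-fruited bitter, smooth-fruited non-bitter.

1053, 351, 351, 117

Total ratio parts = 16. Expected numbers out of 1872:
  spiny-fruited bitter: 1872 × 9/16 = 1053
  spiny-fruited non-bitter: 1872 × 3/16 = 351
  smooth-fruited bitter: 1872 × 3/16 = 351
  smooth-fruited non-bitter: 1872 × 1/16 = 117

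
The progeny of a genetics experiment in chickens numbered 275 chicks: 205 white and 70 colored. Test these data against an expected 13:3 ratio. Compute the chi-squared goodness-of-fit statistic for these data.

8.114

Under the 13:3 hypothesis (Σ ratio = 16, N = 275):
  white: 275 × 13/16 = 223.4375
  colored: 275 × 3/16 = 51.5625
χ² = Σ (O − E)² / E
  white: (205 − 223.4375)² / 223.4375 = 1.5214
  colored: (70 − 51.5625)² / 51.5625 = 6.5928
χ² = 1.5214 + 6.5928 = 8.1142 ≈ 8.114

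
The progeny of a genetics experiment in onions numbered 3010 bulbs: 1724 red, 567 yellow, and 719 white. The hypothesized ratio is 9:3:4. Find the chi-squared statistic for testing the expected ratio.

2.067

Expected counts for N = 3010 under a 9:3:4 ratio (total parts = 16):
  red: 3010 × 9/16 = 1693.125
  yellow: 3010 × 3/16 = 564.375
  white: 3010 × 4/16 = 752.5
χ² = Σ (O − E)² / E
  red: (1724 − 1693.125)² / 1693.125 = 0.5630
  yellow: (567 − 564.375)² / 564.375 = 0.0122
  white: (719 − 752.5)² / 752.5 = 1.4914
χ² = 0.5630 + 0.0122 + 1.4914 = 2.0666 ≈ 2.067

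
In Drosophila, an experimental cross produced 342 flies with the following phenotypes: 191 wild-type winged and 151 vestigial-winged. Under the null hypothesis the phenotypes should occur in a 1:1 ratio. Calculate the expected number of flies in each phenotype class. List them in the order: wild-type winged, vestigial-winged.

Under the 1:1 hypothesis (Σ ratio = 2, N = 342):
  wild-type winged: 342 × 1/2 = 171
  vestigial-winged: 342 × 1/2 = 171

171, 171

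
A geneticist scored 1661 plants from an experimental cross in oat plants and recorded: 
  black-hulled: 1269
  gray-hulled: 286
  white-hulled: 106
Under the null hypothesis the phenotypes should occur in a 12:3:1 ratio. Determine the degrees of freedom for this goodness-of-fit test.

2

A goodness-of-fit test with 3 phenotype classes has df = 3 − 1 = 2.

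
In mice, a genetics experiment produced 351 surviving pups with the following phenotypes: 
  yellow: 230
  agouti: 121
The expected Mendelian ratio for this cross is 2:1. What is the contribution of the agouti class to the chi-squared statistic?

Total ratio parts = 3. Expected numbers out of 351:
  yellow: 351 × 2/3 = 234
  agouti: 351 × 1/3 = 117
Contribution of agouti: (121 − 117)² / 117 = 0.1368

0.137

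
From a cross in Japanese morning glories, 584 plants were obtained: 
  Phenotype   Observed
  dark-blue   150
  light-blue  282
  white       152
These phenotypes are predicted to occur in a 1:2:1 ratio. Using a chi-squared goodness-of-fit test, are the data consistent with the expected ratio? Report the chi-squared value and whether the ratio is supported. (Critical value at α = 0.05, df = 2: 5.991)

0.699; consistent

Total ratio parts = 4. Expected numbers out of 584:
  dark-blue: 584 × 1/4 = 146
  light-blue: 584 × 2/4 = 292
  white: 584 × 1/4 = 146
χ² = Σ (O − E)² / E
  dark-blue: (150 − 146)² / 146 = 0.1096
  light-blue: (282 − 292)² / 292 = 0.3425
  white: (152 − 146)² / 146 = 0.2466
χ² = 0.1096 + 0.3425 + 0.2466 = 0.6987 ≈ 0.699
Degrees of freedom = 3 − 1 = 2; critical value at α = 0.05 is 5.991.
Since 0.699 < 5.991, we fail to reject the null hypothesis — the data are consistent with the 1:2:1 ratio.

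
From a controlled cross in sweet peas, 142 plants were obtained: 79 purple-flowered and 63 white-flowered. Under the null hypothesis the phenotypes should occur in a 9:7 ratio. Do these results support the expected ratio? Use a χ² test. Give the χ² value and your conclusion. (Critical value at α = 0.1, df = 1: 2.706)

Total ratio parts = 16. Expected numbers out of 142:
  purple-flowered: 142 × 9/16 = 79.875
  white-flowered: 142 × 7/16 = 62.125
χ² = Σ (O − E)² / E
  purple-flowered: (79 − 79.875)² / 79.875 = 0.0096
  white-flowered: (63 − 62.125)² / 62.125 = 0.0123
χ² = 0.0096 + 0.0123 = 0.0219 ≈ 0.022
Degrees of freedom = 2 − 1 = 1; critical value at α = 0.1 is 2.706.
Since 0.022 < 2.706, we fail to reject the null hypothesis — the data are consistent with the 9:7 ratio.

0.022; consistent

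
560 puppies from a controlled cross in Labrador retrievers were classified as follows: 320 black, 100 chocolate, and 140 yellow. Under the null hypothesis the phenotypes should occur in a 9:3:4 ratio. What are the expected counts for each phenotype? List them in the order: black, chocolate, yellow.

315, 105, 140

Under the 9:3:4 hypothesis (Σ ratio = 16, N = 560):
  black: 560 × 9/16 = 315
  chocolate: 560 × 3/16 = 105
  yellow: 560 × 4/16 = 140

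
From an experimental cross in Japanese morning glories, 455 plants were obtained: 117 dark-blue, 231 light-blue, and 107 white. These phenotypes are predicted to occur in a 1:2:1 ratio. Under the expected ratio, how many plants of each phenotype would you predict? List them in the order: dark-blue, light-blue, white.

The 1:2:1 ratio has 4 parts, so with N = 455 the expected counts are:
  dark-blue: 455 × 1/4 = 113.75
  light-blue: 455 × 2/4 = 227.5
  white: 455 × 1/4 = 113.75

113.75, 227.5, 113.75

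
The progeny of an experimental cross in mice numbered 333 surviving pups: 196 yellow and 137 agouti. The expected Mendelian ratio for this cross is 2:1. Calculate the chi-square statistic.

9.135

Total ratio parts = 3. Expected numbers out of 333:
  yellow: 333 × 2/3 = 222
  agouti: 333 × 1/3 = 111
χ² = Σ (O − E)² / E
  yellow: (196 − 222)² / 222 = 3.0450
  agouti: (137 − 111)² / 111 = 6.0901
χ² = 3.0450 + 6.0901 = 9.1351 ≈ 9.135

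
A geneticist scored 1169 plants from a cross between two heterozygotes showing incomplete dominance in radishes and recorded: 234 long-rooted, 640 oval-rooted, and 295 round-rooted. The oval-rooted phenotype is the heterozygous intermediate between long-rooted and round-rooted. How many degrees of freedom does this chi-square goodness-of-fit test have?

2

With incomplete dominance, a heterozygote × heterozygote cross gives a 1:2:1 phenotypic ratio.
A goodness-of-fit test with 3 phenotype classes has df = 3 − 1 = 2.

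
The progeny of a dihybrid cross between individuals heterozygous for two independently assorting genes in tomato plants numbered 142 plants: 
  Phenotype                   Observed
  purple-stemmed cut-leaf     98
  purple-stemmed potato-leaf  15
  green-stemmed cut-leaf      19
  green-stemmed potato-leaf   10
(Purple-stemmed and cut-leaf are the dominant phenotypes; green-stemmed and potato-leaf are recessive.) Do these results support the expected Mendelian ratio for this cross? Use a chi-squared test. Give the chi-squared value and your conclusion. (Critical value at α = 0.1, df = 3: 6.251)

11.515; not consistent

A dihybrid F₂ with independent assortment and complete dominance at both loci gives a 9:3:3:1 phenotypic ratio.
The 9:3:3:1 ratio has 16 parts, so with N = 142 the expected counts are:
  purple-stemmed cut-leaf: 142 × 9/16 = 79.875
  purple-stemmed potato-leaf: 142 × 3/16 = 26.625
  green-stemmed cut-leaf: 142 × 3/16 = 26.625
  green-stemmed potato-leaf: 142 × 1/16 = 8.875
χ² = Σ (O − E)² / E
  purple-stemmed cut-leaf: (98 − 79.875)² / 79.875 = 4.1129
  purple-stemmed potato-leaf: (15 − 26.625)² / 26.625 = 5.0757
  green-stemmed cut-leaf: (19 − 26.625)² / 26.625 = 2.1837
  green-stemmed potato-leaf: (10 − 8.875)² / 8.875 = 0.1426
χ² = 4.1129 + 5.0757 + 2.1837 + 0.1426 = 11.5149 ≈ 11.515
Degrees of freedom = 4 − 1 = 3; critical value at α = 0.1 is 6.251.
Since 11.515 > 6.251, we reject the null hypothesis — the data do not fit the 9:3:3:1 ratio.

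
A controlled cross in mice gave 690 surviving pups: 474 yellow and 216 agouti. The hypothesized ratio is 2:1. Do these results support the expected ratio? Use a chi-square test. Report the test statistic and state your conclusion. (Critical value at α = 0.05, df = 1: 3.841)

1.278; consistent

Expected counts for N = 690 under a 2:1 ratio (total parts = 3):
  yellow: 690 × 2/3 = 460
  agouti: 690 × 1/3 = 230
χ² = Σ (O − E)² / E
  yellow: (474 − 460)² / 460 = 0.4261
  agouti: (216 − 230)² / 230 = 0.8522
χ² = 0.4261 + 0.8522 = 1.2783 ≈ 1.278
Degrees of freedom = 2 − 1 = 1; critical value at α = 0.05 is 3.841.
Since 1.278 < 3.841, we fail to reject the null hypothesis — the data are consistent with the 2:1 ratio.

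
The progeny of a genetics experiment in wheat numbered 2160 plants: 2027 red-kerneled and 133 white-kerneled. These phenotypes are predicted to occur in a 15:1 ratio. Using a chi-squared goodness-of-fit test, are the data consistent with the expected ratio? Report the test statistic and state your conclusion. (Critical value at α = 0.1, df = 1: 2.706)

Expected counts for N = 2160 under a 15:1 ratio (total parts = 16):
  red-kerneled: 2160 × 15/16 = 2025
  white-kerneled: 2160 × 1/16 = 135
χ² = Σ (O − E)² / E
  red-kerneled: (2027 − 2025)² / 2025 = 0.0020
  white-kerneled: (133 − 135)² / 135 = 0.0296
χ² = 0.0020 + 0.0296 = 0.0316 ≈ 0.032
Degrees of freedom = 2 − 1 = 1; critical value at α = 0.1 is 2.706.
Since 0.032 < 2.706, we fail to reject the null hypothesis — the data are consistent with the 15:1 ratio.

0.032; consistent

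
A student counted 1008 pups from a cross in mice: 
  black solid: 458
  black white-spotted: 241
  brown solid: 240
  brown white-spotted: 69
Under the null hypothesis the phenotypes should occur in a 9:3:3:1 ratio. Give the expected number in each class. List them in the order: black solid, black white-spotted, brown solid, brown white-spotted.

Under the 9:3:3:1 hypothesis (Σ ratio = 16, N = 1008):
  black solid: 1008 × 9/16 = 567
  black white-spotted: 1008 × 3/16 = 189
  brown solid: 1008 × 3/16 = 189
  brown white-spotted: 1008 × 1/16 = 63

567, 189, 189, 63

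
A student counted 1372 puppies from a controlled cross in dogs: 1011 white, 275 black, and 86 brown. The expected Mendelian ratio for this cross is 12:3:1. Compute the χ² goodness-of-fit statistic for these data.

1.540

Total ratio parts = 16. Expected numbers out of 1372:
  white: 1372 × 12/16 = 1029
  black: 1372 × 3/16 = 257.25
  brown: 1372 × 1/16 = 85.75
χ² = Σ (O − E)² / E
  white: (1011 − 1029)² / 1029 = 0.3149
  black: (275 − 257.25)² / 257.25 = 1.2247
  brown: (86 − 85.75)² / 85.75 = 0.0007
χ² = 0.3149 + 1.2247 + 0.0007 = 1.5403 ≈ 1.540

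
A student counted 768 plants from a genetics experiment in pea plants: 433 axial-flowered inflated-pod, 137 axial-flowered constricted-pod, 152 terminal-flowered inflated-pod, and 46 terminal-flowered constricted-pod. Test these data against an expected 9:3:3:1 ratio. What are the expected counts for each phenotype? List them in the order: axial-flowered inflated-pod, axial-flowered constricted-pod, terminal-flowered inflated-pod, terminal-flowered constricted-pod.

Total ratio parts = 16. Expected numbers out of 768:
  axial-flowered inflated-pod: 768 × 9/16 = 432
  axial-flowered constricted-pod: 768 × 3/16 = 144
  terminal-flowered inflated-pod: 768 × 3/16 = 144
  terminal-flowered constricted-pod: 768 × 1/16 = 48

432, 144, 144, 48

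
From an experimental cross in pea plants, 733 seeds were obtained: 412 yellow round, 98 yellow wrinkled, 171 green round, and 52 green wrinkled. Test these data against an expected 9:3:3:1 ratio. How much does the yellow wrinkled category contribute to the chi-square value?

11.317

Under the 9:3:3:1 hypothesis (Σ ratio = 16, N = 733):
  yellow round: 733 × 9/16 = 412.3125
  yellow wrinkled: 733 × 3/16 = 137.4375
  green round: 733 × 3/16 = 137.4375
  green wrinkled: 733 × 1/16 = 45.8125
Contribution of yellow wrinkled: (98 − 137.4375)² / 137.4375 = 11.3165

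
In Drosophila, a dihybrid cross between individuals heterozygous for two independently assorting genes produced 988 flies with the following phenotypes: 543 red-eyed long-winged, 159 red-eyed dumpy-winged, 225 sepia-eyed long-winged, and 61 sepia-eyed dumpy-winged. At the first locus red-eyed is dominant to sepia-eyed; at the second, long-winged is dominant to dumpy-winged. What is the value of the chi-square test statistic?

12.551

A dihybrid F₂ with independent assortment and complete dominance at both loci gives a 9:3:3:1 phenotypic ratio.
Under the 9:3:3:1 hypothesis (Σ ratio = 16, N = 988):
  red-eyed long-winged: 988 × 9/16 = 555.75
  red-eyed dumpy-winged: 988 × 3/16 = 185.25
  sepia-eyed long-winged: 988 × 3/16 = 185.25
  sepia-eyed dumpy-winged: 988 × 1/16 = 61.75
χ² = Σ (O − E)² / E
  red-eyed long-winged: (543 − 555.75)² / 555.75 = 0.2925
  red-eyed dumpy-winged: (159 − 185.25)² / 185.25 = 3.7196
  sepia-eyed long-winged: (225 − 185.25)² / 185.25 = 8.5294
  sepia-eyed dumpy-winged: (61 − 61.75)² / 61.75 = 0.0091
χ² = 0.2925 + 3.7196 + 8.5294 + 0.0091 = 12.5506 ≈ 12.551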